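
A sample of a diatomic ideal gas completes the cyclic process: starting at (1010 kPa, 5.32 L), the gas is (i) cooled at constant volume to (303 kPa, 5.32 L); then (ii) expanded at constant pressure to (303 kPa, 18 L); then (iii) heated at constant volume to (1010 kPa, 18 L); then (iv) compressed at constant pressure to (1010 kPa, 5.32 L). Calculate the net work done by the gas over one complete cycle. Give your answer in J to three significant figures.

Constant-volume legs do no work.
W(ii) = (303)(18 − 5.32) = 3842 J; W(iv) = (1010)(5.32 − 18) = -12807 J.
W_net = 3842 − 12807 = -8965 J (the counter-clockwise enclosed area).

W_net ≈ -8960 J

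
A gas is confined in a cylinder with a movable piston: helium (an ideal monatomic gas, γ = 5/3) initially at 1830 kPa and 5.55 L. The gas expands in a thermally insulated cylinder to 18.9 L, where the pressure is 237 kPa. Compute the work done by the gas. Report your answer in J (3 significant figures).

Adiabatic: W = (P₁V₁ − P₂V₂)/(γ − 1) with γ = 5/3.
P₁V₁ = 10156 J, P₂V₂ = 4479 J.
W = (10156 − 4479) / 0.6667 = 8516 J.

W ≈ 8520 J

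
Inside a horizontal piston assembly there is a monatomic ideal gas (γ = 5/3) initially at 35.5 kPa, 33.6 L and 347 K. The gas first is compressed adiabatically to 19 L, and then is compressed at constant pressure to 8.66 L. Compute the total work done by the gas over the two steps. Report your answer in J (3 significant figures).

Step 1 (adiabatic): W = (P₁V₁ − P₂V₂)/(γ−1) = (1193 − 1744)/0.667 = -827.3 J.
After step 1: P = 91.81 kPa, V = 19 L, T = 507.4 K.
Step 2 (isobaric): W = PΔV = (91.81 kPa)(8.66 − 19 L) = -949.3 J.
W_total = -827.3 − 949.3 = -1777 J.

W_total ≈ -1780 J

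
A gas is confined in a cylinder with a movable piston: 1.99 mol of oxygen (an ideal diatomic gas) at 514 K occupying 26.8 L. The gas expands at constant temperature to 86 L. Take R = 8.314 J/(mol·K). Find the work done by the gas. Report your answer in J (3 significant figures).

Isothermal: W = nRT ln(V₂/V₁).
W = (1.99)(8.314)(514) × ln(86/26.8)
  = 8504 × 1.166
W_by_gas = 9915 J.

W ≈ 9920 J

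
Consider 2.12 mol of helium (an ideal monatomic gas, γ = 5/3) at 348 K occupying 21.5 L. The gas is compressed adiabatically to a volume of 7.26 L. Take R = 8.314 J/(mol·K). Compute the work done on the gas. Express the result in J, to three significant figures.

Adiabatic: TV^(γ−1) = const with γ = 5/3.
T₂ = T₁ (V₁/V₂)^(γ−1) = 348 × (21.5/7.26)^0.667 = 348 × 2.062 = 717.7 K.
W_by = nCᵥ(T₁ − T₂) = (2.12)(12.47)(348 − 717.7) = -9773 J.
Work on gas = −W_by = 9773 J.

W ≈ 9770 J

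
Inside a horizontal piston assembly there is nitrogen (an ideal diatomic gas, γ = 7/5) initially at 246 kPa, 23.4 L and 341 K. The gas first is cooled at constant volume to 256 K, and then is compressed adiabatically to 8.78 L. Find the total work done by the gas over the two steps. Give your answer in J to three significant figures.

W_total ≈ -5190 J

Step 1 (isochoric): W = 0 (constant volume).
After step 1: P = 184.7 kPa (V unchanged).
Step 2 (adiabatic): W = (P₁V₁ − P₂V₂)/(γ−1) = (4322 − 6396)/0.4 = -5187 J.
W_total = 0 − 5187 = -5187 J.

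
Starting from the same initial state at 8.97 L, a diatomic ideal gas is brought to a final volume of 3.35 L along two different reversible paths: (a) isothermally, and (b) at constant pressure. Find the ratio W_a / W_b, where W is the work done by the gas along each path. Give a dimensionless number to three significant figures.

Path (a) isothermal: W = P₁V₁ ln(V₂/V₁) → W_a/(P₁V₁) = -0.9849.
Path (b) isobaric: W = P₁(V₂ − V₁) → W_b/(P₁V₁) = -0.6265.
W_a / W_b = -0.9849 / -0.6265 = 1.572.

W_a / W_b ≈ 1.57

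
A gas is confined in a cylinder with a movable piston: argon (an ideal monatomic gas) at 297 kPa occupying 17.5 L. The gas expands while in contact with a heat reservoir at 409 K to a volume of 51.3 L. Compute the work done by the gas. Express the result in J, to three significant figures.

Isothermal: W = nRT ln(V₂/V₁) = P₁V₁ ln(V₂/V₁).
P₁V₁ = (297 kPa)(17.5 L) = 5198 J.
W = 5198 × ln(51.3/17.5) = 5198 × 1.075
W_by_gas = 5590 J.

W ≈ 5590 J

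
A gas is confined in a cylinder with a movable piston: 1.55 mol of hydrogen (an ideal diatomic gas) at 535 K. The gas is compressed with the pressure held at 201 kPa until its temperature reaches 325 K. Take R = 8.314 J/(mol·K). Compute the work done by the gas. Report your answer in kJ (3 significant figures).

Isobaric: W = P ΔV = nR ΔT.
W = (1.55)(8.314)(325 − 535) = -2706 J.

W ≈ -2.71 kJ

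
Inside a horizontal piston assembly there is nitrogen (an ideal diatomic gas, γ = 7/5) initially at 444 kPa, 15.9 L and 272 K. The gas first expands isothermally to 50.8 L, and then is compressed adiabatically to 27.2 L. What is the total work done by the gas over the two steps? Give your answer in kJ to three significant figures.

Step 1 (isothermal): W = P₁V₁ ln(V₂/V₁) = (7060) ln(50.8/15.9) = 8200 J.
After step 1: P = 139 kPa, V = 50.8 L, T = 272 K.
Step 2 (adiabatic): W = (P₁V₁ − P₂V₂)/(γ−1) = (7060 − 9064)/0.4 = -5010 J.
W_total = 8200 − 5010 = 3190 J.

W_total ≈ 3.19 kJ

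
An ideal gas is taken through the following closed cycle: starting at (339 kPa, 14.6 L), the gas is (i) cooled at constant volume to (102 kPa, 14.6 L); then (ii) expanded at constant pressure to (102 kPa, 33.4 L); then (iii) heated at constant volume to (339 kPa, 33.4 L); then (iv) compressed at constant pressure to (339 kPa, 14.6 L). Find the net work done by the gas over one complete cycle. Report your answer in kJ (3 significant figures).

Constant-volume legs do no work.
W(ii) = (102)(33.4 − 14.6) = 1918 J; W(iv) = (339)(14.6 − 33.4) = -6373 J.
W_net = 1918 − 6373 = -4456 J (the counter-clockwise enclosed area).

W_net ≈ -4.46 kJ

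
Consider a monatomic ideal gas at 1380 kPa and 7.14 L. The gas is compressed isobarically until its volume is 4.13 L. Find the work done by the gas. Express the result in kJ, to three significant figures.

Isobaric: W = P ΔV.
W = (1380 kPa)(4.13 − 7.14 L) = (1380)(-3.01) = -4154 J.

W ≈ -4.15 kJ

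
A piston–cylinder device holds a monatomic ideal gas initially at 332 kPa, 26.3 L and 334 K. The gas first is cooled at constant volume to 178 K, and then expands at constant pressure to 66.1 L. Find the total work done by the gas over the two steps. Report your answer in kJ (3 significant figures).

Step 1 (isochoric): W = 0 (constant volume).
After step 1: P = 176.9 kPa (V unchanged).
Step 2 (isobaric): W = PΔV = (176.9 kPa)(66.1 − 26.3 L) = 7042 J.
W_total = 0 + 7042 = 7042 J.

W_total ≈ 7.04 kJ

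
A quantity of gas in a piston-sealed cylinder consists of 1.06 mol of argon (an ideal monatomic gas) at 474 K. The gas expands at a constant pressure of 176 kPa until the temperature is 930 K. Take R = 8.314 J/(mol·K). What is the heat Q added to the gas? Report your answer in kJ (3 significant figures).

Q ≈ 10.0 kJ

Isobaric: W = nRΔT = (1.06)(8.314)(456) = 4019 J.
ΔU = nCᵥΔT with Cᵥ = 3R/2: ΔU = (1.06)(12.47)(456) = 6028 J.
Q = ΔU + W = 6028 + 4019 = 10047 J.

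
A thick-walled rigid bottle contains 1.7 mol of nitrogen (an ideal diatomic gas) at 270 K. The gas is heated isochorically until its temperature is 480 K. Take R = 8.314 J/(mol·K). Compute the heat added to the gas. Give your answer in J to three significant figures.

Q ≈ 7420 J

Constant volume ⇒ W = 0, so Q = ΔU = nCᵥΔT with Cᵥ = 5R/2 = 20.79 J/(mol·K).
ΔU = (1.7)(20.79)(480 − 270) = 7420 J.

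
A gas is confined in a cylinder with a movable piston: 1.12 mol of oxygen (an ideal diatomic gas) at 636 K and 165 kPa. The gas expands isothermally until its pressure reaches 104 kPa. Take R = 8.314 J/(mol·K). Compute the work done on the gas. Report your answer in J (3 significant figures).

W ≈ -2730 J

Isothermal process: W = nRT ln(V₂/V₁) = nRT ln(P₁/P₂).
W = (1.12)(8.314)(636) × ln(165/104)
  = 5922 × ln(1.587) = 5922 × 0.4616
W_by_gas = 2733 J; work on gas = −W_by = -2733 J.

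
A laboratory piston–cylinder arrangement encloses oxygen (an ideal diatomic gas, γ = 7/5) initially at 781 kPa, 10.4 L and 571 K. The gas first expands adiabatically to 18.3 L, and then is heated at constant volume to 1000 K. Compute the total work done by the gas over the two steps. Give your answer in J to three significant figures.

W_total ≈ 4110 J

Step 1 (adiabatic): W = (P₁V₁ − P₂V₂)/(γ−1) = (8122 − 6479)/0.4 = 4108 J.
Step 2 (isochoric): W = 0 (constant volume).
W_total = 4108 + 0 = 4108 J.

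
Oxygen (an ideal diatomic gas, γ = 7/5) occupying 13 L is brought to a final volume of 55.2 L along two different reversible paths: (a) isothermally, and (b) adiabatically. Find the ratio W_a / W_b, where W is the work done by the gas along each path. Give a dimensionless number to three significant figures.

Path (a) isothermal: W = P₁V₁ ln(V₂/V₁) → W_a/(P₁V₁) = 1.446.
Path (b) adiabatic: W = P₁V₁(1 − (V₁/V₂)^(γ−1))/(γ−1) → W_b/(P₁V₁) = 1.098.
W_a / W_b = 1.446 / 1.098 = 1.317.

W_a / W_b ≈ 1.32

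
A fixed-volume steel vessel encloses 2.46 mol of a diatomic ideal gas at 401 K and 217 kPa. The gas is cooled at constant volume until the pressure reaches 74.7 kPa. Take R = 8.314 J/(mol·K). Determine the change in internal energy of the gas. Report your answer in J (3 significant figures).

Constant volume ⇒ W = 0, so Q = ΔU = nCᵥΔT with Cᵥ = 5R/2 = 20.79 J/(mol·K).
At constant V, T₂/T₁ = P₂/P₁ ⇒ ΔT = T₁(P₂/P₁ − 1) = 401·(74.7/217 − 1) = -263 K.
ΔU = (2.46)(20.79)(-263) = -13445 J.

ΔU ≈ -13400 J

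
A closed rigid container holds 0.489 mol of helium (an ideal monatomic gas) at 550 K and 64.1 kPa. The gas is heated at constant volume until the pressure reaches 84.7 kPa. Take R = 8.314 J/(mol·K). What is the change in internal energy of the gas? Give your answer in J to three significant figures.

ΔU ≈ 1080 J

Constant volume ⇒ W = 0, so Q = ΔU = nCᵥΔT with Cᵥ = 3R/2 = 12.47 J/(mol·K).
At constant V, T₂/T₁ = P₂/P₁ ⇒ ΔT = T₁(P₂/P₁ − 1) = 550·(84.7/64.1 − 1) = 176.8 K.
ΔU = (0.489)(12.47)(176.8) = 1078 J.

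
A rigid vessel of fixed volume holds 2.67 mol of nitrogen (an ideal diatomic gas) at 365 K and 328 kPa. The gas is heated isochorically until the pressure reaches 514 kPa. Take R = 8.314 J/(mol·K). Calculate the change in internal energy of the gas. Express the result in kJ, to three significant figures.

Constant volume ⇒ W = 0, so Q = ΔU = nCᵥΔT with Cᵥ = 5R/2 = 20.79 J/(mol·K).
At constant V, T₂/T₁ = P₂/P₁ ⇒ ΔT = T₁(P₂/P₁ − 1) = 365·(514/328 − 1) = 207 K.
ΔU = (2.67)(20.79)(207) = 11487 J.

ΔU ≈ 11.5 kJ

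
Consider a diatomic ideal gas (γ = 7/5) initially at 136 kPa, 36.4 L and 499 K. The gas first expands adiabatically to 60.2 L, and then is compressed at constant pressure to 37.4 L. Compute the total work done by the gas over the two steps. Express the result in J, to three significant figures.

Step 1 (adiabatic): W = (P₁V₁ − P₂V₂)/(γ−1) = (4950 − 4048)/0.4 = 2256 J.
After step 1: P = 67.24 kPa, V = 60.2 L, T = 408 K.
Step 2 (isobaric): W = PΔV = (67.24 kPa)(37.4 − 60.2 L) = -1533 J.
W_total = 2256 − 1533 = 722.8 J.

W_total ≈ 723 J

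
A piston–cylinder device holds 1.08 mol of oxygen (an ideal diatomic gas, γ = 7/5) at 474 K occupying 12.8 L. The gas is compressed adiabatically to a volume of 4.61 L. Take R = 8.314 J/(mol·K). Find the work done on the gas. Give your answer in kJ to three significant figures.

W ≈ 5.37 kJ

Adiabatic: TV^(γ−1) = const with γ = 7/5.
T₂ = T₁ (V₁/V₂)^(γ−1) = 474 × (12.8/4.61)^0.4 = 474 × 1.505 = 713.2 K.
W_by = nCᵥ(T₁ − T₂) = (1.08)(20.79)(474 − 713.2) = -5368 J.
Work on gas = −W_by = 5368 J.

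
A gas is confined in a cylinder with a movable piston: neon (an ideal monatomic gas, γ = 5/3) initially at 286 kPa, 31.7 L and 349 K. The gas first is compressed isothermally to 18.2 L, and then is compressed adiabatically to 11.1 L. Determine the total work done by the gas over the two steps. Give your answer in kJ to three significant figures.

Step 1 (isothermal): W = P₁V₁ ln(V₂/V₁) = (9066) ln(18.2/31.7) = -5031 J.
After step 1: P = 498.1 kPa, V = 18.2 L, T = 349 K.
Step 2 (adiabatic): W = (P₁V₁ − P₂V₂)/(γ−1) = (9066 − 12606)/0.667 = -5310 J.
W_total = -5031 − 5310 = -10341 J.

W_total ≈ -10.3 kJ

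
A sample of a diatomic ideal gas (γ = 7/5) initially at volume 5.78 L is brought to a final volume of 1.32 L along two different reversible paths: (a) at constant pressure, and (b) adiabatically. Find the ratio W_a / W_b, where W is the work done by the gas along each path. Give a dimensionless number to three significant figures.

W_a / W_b ≈ 0.383

Path (a) isobaric: W = P₁(V₂ − V₁) → W_a/(P₁V₁) = -0.7716.
Path (b) adiabatic: W = P₁V₁(1 − (V₁/V₂)^(γ−1))/(γ−1) → W_b/(P₁V₁) = -2.013.
W_a / W_b = -0.7716 / -2.013 = 0.3833.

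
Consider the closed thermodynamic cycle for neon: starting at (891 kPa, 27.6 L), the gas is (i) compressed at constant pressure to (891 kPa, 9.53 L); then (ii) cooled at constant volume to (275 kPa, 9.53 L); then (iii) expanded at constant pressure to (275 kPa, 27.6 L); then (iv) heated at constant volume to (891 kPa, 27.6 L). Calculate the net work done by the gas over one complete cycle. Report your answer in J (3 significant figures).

W_net ≈ -11100 J

Constant-volume legs do no work.
W(i) = (891)(9.53 − 27.6) = -16100 J; W(iii) = (275)(27.6 − 9.53) = 4969 J.
W_net = -16100 + 4969 = -11131 J (the counter-clockwise enclosed area).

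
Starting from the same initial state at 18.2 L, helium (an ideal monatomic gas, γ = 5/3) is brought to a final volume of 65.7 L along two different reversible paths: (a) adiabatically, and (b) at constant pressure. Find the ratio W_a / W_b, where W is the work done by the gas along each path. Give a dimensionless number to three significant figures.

W_a / W_b ≈ 0.331

Path (a) adiabatic: W = P₁V₁(1 − (V₁/V₂)^(γ−1))/(γ−1) → W_a/(P₁V₁) = 0.8626.
Path (b) isobaric: W = P₁(V₂ − V₁) → W_b/(P₁V₁) = 2.61.
W_a / W_b = 0.8626 / 2.61 = 0.3305.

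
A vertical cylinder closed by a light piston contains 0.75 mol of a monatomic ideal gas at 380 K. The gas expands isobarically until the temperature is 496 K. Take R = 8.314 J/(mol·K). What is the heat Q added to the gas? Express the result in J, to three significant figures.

Q ≈ 1810 J

Isobaric: W = nRΔT = (0.75)(8.314)(116) = 723.3 J.
ΔU = nCᵥΔT with Cᵥ = 3R/2: ΔU = (0.75)(12.47)(116) = 1085 J.
Q = ΔU + W = 1085 + 723.3 = 1808 J.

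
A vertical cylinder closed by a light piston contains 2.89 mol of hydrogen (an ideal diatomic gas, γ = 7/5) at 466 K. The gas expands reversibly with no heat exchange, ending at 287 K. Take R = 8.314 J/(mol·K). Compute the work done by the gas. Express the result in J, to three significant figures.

W ≈ 10800 J

Adiabatic ⇒ Q = 0, so W_by = −ΔU = nCᵥ(T₁ − T₂).
Cᵥ = 5R/2 = 20.79 J/(mol·K).
W = (2.89)(20.79)(466 − 287) = 10752 J.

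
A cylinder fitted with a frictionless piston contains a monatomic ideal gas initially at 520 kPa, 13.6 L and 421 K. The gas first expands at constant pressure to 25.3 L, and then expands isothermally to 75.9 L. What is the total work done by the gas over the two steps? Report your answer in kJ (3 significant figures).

W_total ≈ 20.5 kJ

Step 1 (isobaric): W = PΔV = (520 kPa)(25.3 − 13.6 L) = 6084 J.
After step 1: P = 520 kPa, V = 25.3 L, T = 783.2 K.
Step 2 (isothermal): W = P₁V₁ ln(V₂/V₁) = (13156) ln(75.9/25.3) = 14453 J.
W_total = 6084 + 14453 = 20537 J.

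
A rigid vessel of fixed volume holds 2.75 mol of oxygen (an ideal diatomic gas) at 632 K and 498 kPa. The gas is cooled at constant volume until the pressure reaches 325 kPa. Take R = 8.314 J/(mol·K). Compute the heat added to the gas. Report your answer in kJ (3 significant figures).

Q ≈ -12.5 kJ

Constant volume ⇒ W = 0, so Q = ΔU = nCᵥΔT with Cᵥ = 5R/2 = 20.79 J/(mol·K).
At constant V, T₂/T₁ = P₂/P₁ ⇒ ΔT = T₁(P₂/P₁ − 1) = 632·(325/498 − 1) = -219.6 K.
ΔU = (2.75)(20.79)(-219.6) = -12549 J.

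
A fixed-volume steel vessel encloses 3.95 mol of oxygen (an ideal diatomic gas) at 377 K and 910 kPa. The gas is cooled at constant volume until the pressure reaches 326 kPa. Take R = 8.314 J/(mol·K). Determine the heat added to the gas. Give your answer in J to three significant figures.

Q ≈ -19900 J

Constant volume ⇒ W = 0, so Q = ΔU = nCᵥΔT with Cᵥ = 5R/2 = 20.79 J/(mol·K).
At constant V, T₂/T₁ = P₂/P₁ ⇒ ΔT = T₁(P₂/P₁ − 1) = 377·(326/910 − 1) = -241.9 K.
ΔU = (3.95)(20.79)(-241.9) = -19864 J.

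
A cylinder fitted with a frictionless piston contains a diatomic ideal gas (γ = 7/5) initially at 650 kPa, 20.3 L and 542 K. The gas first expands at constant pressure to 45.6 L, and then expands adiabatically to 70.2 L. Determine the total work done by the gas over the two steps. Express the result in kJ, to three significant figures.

W_total ≈ 28.2 kJ

Step 1 (isobaric): W = PΔV = (650 kPa)(45.6 − 20.3 L) = 16445 J.
After step 1: P = 650 kPa, V = 45.6 L, T = 1217 K.
Step 2 (adiabatic): W = (P₁V₁ − P₂V₂)/(γ−1) = (29640 − 24942)/0.4 = 11745 J.
W_total = 16445 + 11745 = 28190 J.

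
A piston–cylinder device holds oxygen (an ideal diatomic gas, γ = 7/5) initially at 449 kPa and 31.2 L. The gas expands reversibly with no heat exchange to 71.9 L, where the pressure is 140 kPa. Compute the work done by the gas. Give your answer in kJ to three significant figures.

Adiabatic: W = (P₁V₁ − P₂V₂)/(γ − 1) with γ = 7/5.
P₁V₁ = 14009 J, P₂V₂ = 10066 J.
W = (14009 − 10066) / 0.4 = 9857 J.

W ≈ 9.86 kJ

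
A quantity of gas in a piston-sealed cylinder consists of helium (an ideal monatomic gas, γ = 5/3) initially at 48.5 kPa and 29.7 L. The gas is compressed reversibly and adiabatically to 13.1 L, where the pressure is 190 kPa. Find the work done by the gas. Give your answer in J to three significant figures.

W ≈ -1570 J

Adiabatic: W = (P₁V₁ − P₂V₂)/(γ − 1) with γ = 5/3.
P₁V₁ = 1440 J, P₂V₂ = 2489 J.
W = (1440 − 2489) / 0.6667 = -1573 J.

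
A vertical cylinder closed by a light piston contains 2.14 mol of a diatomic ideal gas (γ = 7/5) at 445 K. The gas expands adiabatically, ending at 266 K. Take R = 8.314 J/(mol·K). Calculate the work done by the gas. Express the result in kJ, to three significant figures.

W ≈ 7.96 kJ

Adiabatic ⇒ Q = 0, so W_by = −ΔU = nCᵥ(T₁ − T₂).
Cᵥ = 5R/2 = 20.79 J/(mol·K).
W = (2.14)(20.79)(445 − 266) = 7962 J.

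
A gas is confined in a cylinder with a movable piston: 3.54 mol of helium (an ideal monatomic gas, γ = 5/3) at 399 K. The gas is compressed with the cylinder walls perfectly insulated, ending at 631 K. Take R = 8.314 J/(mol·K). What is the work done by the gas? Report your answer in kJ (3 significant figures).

W ≈ -10.2 kJ

Adiabatic ⇒ Q = 0, so W_by = −ΔU = nCᵥ(T₁ − T₂).
Cᵥ = 3R/2 = 12.47 J/(mol·K).
W = (3.54)(12.47)(399 − 631) = -10242 J.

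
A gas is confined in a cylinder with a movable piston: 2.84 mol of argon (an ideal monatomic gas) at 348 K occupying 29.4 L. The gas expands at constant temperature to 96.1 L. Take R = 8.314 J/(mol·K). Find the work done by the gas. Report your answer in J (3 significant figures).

W ≈ 9730 J

Isothermal: W = nRT ln(V₂/V₁).
W = (2.84)(8.314)(348) × ln(96.1/29.4)
  = 8217 × 1.184
W_by_gas = 9732 J.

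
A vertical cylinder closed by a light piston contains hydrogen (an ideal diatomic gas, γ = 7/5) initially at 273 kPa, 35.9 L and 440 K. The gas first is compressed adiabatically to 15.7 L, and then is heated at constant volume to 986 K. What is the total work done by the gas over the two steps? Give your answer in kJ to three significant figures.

Step 1 (adiabatic): W = (P₁V₁ − P₂V₂)/(γ−1) = (9801 − 13644)/0.4 = -9608 J.
Step 2 (isochoric): W = 0 (constant volume).
W_total = -9608 + 0 = -9608 J.

W_total ≈ -9.61 kJ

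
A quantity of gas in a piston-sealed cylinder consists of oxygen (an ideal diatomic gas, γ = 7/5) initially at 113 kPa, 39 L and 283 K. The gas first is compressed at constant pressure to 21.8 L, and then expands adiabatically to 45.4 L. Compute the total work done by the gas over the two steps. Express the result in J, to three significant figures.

Step 1 (isobaric): W = PΔV = (113 kPa)(21.8 − 39 L) = -1944 J.
After step 1: P = 113 kPa, V = 21.8 L, T = 158.2 K.
Step 2 (adiabatic): W = (P₁V₁ − P₂V₂)/(γ−1) = (2463 − 1837)/0.4 = 1566 J.
W_total = -1944 + 1566 = -377.5 J.

W_total ≈ -377 J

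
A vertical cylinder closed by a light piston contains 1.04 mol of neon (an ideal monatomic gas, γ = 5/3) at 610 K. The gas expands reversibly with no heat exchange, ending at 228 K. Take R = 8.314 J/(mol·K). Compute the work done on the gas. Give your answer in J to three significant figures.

W ≈ -4950 J

Adiabatic ⇒ Q = 0, so W_by = −ΔU = nCᵥ(T₁ − T₂).
Cᵥ = 3R/2 = 12.47 J/(mol·K).
W = (1.04)(12.47)(610 − 228) = 4954 J.
Work on gas = −W_by = -4954 J.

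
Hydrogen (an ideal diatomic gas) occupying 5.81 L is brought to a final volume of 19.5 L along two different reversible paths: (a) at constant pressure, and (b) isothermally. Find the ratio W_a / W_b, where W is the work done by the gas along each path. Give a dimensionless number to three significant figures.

Path (a) isobaric: W = P₁(V₂ − V₁) → W_a/(P₁V₁) = 2.356.
Path (b) isothermal: W = P₁V₁ ln(V₂/V₁) → W_b/(P₁V₁) = 1.211.
W_a / W_b = 2.356 / 1.211 = 1.946.

W_a / W_b ≈ 1.95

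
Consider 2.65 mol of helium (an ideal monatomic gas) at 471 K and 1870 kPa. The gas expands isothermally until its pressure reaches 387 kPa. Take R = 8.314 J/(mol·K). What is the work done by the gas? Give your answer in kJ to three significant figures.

W ≈ 16.3 kJ

Isothermal process: W = nRT ln(V₂/V₁) = nRT ln(P₁/P₂).
W = (2.65)(8.314)(471) × ln(1870/387)
  = 10377 × ln(4.832) = 10377 × 1.575
W_by_gas = 16347 J.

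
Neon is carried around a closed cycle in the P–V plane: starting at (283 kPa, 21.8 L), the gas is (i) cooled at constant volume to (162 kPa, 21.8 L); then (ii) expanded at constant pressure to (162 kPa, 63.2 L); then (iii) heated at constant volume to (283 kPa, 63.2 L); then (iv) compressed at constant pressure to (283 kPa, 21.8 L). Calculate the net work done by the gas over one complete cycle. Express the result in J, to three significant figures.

W_net ≈ -5010 J

Constant-volume legs do no work.
W(ii) = (162)(63.2 − 21.8) = 6707 J; W(iv) = (283)(21.8 − 63.2) = -11716 J.
W_net = 6707 − 11716 = -5009 J (the counter-clockwise enclosed area).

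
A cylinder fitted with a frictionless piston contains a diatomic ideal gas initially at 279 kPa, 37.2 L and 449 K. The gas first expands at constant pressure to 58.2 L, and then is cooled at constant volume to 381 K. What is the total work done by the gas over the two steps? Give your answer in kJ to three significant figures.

Step 1 (isobaric): W = PΔV = (279 kPa)(58.2 − 37.2 L) = 5859 J.
Step 2 (isochoric): W = 0 (constant volume).
W_total = 5859 + 0 = 5859 J.

W_total ≈ 5.86 kJ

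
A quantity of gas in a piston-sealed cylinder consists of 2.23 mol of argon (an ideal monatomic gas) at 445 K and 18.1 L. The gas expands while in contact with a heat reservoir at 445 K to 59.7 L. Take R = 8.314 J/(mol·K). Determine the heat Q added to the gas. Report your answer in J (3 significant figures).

Isothermal ⇒ ΔU = 0, so Q = W = nRT ln(V₂/V₁).
Q = (2.23)(8.314)(445) ln(59.7/18.1) = 8250 × 1.193 = 9846 J.

Q ≈ 9850 J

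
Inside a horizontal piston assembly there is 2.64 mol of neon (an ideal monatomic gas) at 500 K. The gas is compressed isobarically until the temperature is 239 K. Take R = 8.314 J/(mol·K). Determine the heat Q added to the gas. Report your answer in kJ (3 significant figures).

Q ≈ -14.3 kJ

Isobaric: W = nRΔT = (2.64)(8.314)(-261) = -5729 J.
ΔU = nCᵥΔT with Cᵥ = 3R/2: ΔU = (2.64)(12.47)(-261) = -8593 J.
Q = ΔU + W = -8593 − 5729 = -14322 J.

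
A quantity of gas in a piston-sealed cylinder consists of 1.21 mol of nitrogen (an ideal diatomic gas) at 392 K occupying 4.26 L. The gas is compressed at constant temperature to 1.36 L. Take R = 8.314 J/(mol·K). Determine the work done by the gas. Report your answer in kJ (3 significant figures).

W ≈ -4.50 kJ

Isothermal: W = nRT ln(V₂/V₁).
W = (1.21)(8.314)(392) × ln(1.36/4.26)
  = 3943 × -1.142
W_by_gas = -4503 J.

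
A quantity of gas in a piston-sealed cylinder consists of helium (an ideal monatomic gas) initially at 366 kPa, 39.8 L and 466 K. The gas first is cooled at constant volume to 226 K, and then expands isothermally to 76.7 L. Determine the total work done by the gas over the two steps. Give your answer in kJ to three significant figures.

Step 1 (isochoric): W = 0 (constant volume).
After step 1: P = 177.5 kPa (V unchanged).
Step 2 (isothermal): W = P₁V₁ ln(V₂/V₁) = (7065) ln(76.7/39.8) = 4635 J.
W_total = 0 + 4635 = 4635 J.

W_total ≈ 4.63 kJ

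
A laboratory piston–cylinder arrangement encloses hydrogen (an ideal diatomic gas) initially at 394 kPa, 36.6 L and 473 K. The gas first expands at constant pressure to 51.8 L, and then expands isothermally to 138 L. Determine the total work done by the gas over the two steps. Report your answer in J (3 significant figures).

W_total ≈ 26000 J

Step 1 (isobaric): W = PΔV = (394 kPa)(51.8 − 36.6 L) = 5989 J.
After step 1: P = 394 kPa, V = 51.8 L, T = 669.4 K.
Step 2 (isothermal): W = P₁V₁ ln(V₂/V₁) = (20409) ln(138/51.8) = 19998 J.
W_total = 5989 + 19998 = 25987 J.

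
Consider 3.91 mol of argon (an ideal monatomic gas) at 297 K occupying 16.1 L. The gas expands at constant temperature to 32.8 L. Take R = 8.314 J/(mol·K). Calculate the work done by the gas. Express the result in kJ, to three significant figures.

Isothermal: W = nRT ln(V₂/V₁).
W = (3.91)(8.314)(297) × ln(32.8/16.1)
  = 9655 × 0.7116
W_by_gas = 6870 J.

W ≈ 6.87 kJ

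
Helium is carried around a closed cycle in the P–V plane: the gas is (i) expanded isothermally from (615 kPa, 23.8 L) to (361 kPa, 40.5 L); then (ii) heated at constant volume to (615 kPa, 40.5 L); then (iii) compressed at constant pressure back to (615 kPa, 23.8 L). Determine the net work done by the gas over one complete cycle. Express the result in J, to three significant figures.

W_net ≈ -2490 J

Leg (i): W = PᵢVᵢ ln(V_f/Vᵢ) = (14637) ln(40.5/23.8) = 7781 J.
Leg (ii): W = 0.
Leg (iii): W = PΔV = (615)(23.8 − 40.5) = -10270 J.
W_net = 7781 − 10270 = -2489 J.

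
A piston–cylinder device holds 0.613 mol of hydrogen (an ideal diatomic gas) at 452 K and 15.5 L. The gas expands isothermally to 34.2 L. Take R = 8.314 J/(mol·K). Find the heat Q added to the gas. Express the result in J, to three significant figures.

Q ≈ 1820 J

Isothermal ⇒ ΔU = 0, so Q = W = nRT ln(V₂/V₁).
Q = (0.613)(8.314)(452) ln(34.2/15.5) = 2304 × 0.7914 = 1823 J.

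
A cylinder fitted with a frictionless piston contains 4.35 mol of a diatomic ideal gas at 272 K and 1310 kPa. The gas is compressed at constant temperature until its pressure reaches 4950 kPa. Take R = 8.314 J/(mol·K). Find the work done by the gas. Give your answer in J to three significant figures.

W ≈ -13100 J

Isothermal process: W = nRT ln(V₂/V₁) = nRT ln(P₁/P₂).
W = (4.35)(8.314)(272) × ln(1310/4950)
  = 9837 × ln(0.2646) = 9837 × -1.329
W_by_gas = -13077 J.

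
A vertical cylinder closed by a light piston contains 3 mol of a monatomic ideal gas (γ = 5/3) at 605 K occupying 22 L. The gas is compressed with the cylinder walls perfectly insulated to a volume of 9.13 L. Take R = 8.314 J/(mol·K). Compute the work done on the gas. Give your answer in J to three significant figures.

W ≈ 18000 J

Adiabatic: TV^(γ−1) = const with γ = 5/3.
T₂ = T₁ (V₁/V₂)^(γ−1) = 605 × (22/9.13)^0.667 = 605 × 1.797 = 1087 K.
W_by = nCᵥ(T₁ − T₂) = (3)(12.47)(605 − 1087) = -18048 J.
Work on gas = −W_by = 18048 J.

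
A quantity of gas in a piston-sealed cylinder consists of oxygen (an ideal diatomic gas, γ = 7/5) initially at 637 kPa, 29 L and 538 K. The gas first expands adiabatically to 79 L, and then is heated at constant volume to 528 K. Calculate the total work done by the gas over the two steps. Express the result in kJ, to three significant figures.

Step 1 (adiabatic): W = (P₁V₁ − P₂V₂)/(γ−1) = (18473 − 12372)/0.4 = 15252 J.
Step 2 (isochoric): W = 0 (constant volume).
W_total = 15252 + 0 = 15252 J.

W_total ≈ 15.3 kJ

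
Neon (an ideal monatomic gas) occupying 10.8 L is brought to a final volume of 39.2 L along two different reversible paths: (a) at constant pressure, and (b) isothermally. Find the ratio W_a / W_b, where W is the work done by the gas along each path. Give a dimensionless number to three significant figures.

W_a / W_b ≈ 2.04

Path (a) isobaric: W = P₁(V₂ − V₁) → W_a/(P₁V₁) = 2.63.
Path (b) isothermal: W = P₁V₁ ln(V₂/V₁) → W_b/(P₁V₁) = 1.289.
W_a / W_b = 2.63 / 1.289 = 2.04.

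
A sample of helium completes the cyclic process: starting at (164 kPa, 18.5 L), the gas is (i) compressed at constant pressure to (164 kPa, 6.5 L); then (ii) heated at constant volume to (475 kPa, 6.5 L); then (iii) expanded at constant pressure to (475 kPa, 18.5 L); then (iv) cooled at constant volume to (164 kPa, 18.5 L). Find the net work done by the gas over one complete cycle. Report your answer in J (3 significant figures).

W_net ≈ 3730 J

Constant-volume legs do no work.
W(i) = (164)(6.5 − 18.5) = -1968 J; W(iii) = (475)(18.5 − 6.5) = 5700 J.
W_net = -1968 + 5700 = 3732 J (the clockwise enclosed area).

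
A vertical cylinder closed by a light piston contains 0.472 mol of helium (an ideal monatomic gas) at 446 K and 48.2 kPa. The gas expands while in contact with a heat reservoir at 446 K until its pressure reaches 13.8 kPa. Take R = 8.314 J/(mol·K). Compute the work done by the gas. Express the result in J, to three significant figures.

W ≈ 2190 J

Isothermal process: W = nRT ln(V₂/V₁) = nRT ln(P₁/P₂).
W = (0.472)(8.314)(446) × ln(48.2/13.8)
  = 1750 × ln(3.493) = 1750 × 1.251
W_by_gas = 2189 J.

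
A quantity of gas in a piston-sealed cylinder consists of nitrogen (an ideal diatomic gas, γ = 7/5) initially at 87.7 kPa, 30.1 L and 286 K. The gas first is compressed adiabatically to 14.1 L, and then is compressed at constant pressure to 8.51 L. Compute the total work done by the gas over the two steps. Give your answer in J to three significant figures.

Step 1 (adiabatic): W = (P₁V₁ − P₂V₂)/(γ−1) = (2640 − 3575)/0.4 = -2339 J.
After step 1: P = 253.6 kPa, V = 14.1 L, T = 387.4 K.
Step 2 (isobaric): W = PΔV = (253.6 kPa)(8.51 − 14.1 L) = -1417 J.
W_total = -2339 − 1417 = -3756 J.

W_total ≈ -3760 J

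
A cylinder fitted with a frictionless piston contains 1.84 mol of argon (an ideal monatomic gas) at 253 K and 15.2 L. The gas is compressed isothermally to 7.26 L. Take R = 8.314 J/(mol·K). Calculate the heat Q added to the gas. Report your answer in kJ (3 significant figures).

Isothermal ⇒ ΔU = 0, so Q = W = nRT ln(V₂/V₁).
Q = (1.84)(8.314)(253) ln(7.26/15.2) = 3870 × -0.7389 = -2860 J.

Q ≈ -2.86 kJ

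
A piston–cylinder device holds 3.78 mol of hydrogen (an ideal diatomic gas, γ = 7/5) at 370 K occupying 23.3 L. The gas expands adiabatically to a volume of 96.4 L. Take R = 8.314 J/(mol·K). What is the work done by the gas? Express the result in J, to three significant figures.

Adiabatic: TV^(γ−1) = const with γ = 7/5.
T₂ = T₁ (V₁/V₂)^(γ−1) = 370 × (23.3/96.4)^0.4 = 370 × 0.5666 = 209.7 K.
W_by = nCᵥ(T₁ − T₂) = (3.78)(20.79)(370 − 209.7) = 12598 J.

W ≈ 12600 J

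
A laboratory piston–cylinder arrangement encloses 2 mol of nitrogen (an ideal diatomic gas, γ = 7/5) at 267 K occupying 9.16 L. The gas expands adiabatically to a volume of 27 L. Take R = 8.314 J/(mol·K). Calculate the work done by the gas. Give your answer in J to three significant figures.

Adiabatic: TV^(γ−1) = const with γ = 7/5.
T₂ = T₁ (V₁/V₂)^(γ−1) = 267 × (9.16/27)^0.4 = 267 × 0.649 = 173.3 K.
W_by = nCᵥ(T₁ − T₂) = (2)(20.79)(267 − 173.3) = 3896 J.

W ≈ 3900 J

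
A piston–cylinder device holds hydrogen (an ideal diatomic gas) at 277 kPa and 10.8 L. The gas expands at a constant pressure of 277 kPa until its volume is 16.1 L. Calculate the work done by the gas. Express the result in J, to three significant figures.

W ≈ 1470 J

Isobaric: W = P ΔV.
W = (277 kPa)(16.1 − 10.8 L) = (277)(5.3) = 1468 J.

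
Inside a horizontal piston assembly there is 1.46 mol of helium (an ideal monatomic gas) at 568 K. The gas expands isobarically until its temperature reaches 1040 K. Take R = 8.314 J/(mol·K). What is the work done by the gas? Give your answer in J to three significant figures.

W ≈ 5730 J

Isobaric: W = P ΔV = nR ΔT.
W = (1.46)(8.314)(1040 − 568) = 5729 J.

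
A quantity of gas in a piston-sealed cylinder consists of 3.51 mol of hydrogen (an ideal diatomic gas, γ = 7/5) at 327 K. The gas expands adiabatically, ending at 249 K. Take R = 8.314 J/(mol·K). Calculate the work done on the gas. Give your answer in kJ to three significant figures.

Adiabatic ⇒ Q = 0, so W_by = −ΔU = nCᵥ(T₁ − T₂).
Cᵥ = 5R/2 = 20.79 J/(mol·K).
W = (3.51)(20.79)(327 − 249) = 5691 J.
Work on gas = −W_by = -5691 J.

W ≈ -5.69 kJ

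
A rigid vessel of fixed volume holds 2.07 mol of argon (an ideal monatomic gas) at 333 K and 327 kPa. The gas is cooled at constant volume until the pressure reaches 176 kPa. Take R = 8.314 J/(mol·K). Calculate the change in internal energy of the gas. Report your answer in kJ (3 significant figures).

Constant volume ⇒ W = 0, so Q = ΔU = nCᵥΔT with Cᵥ = 3R/2 = 12.47 J/(mol·K).
At constant V, T₂/T₁ = P₂/P₁ ⇒ ΔT = T₁(P₂/P₁ − 1) = 333·(176/327 − 1) = -153.8 K.
ΔU = (2.07)(12.47)(-153.8) = -3970 J.

ΔU ≈ -3.97 kJ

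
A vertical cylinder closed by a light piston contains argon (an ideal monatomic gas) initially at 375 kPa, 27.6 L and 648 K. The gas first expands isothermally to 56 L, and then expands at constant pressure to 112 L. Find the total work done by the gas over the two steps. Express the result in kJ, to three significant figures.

Step 1 (isothermal): W = P₁V₁ ln(V₂/V₁) = (10350) ln(56/27.6) = 7323 J.
After step 1: P = 184.8 kPa, V = 56 L, T = 648 K.
Step 2 (isobaric): W = PΔV = (184.8 kPa)(112 − 56 L) = 10350 J.
W_total = 7323 + 10350 = 17673 J.

W_total ≈ 17.7 kJ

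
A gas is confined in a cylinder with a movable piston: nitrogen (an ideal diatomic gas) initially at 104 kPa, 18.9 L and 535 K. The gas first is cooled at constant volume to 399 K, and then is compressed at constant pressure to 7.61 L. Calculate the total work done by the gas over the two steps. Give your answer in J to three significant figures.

W_total ≈ -876 J

Step 1 (isochoric): W = 0 (constant volume).
After step 1: P = 77.56 kPa (V unchanged).
Step 2 (isobaric): W = PΔV = (77.56 kPa)(7.61 − 18.9 L) = -875.7 J.
W_total = 0 − 875.7 = -875.7 J.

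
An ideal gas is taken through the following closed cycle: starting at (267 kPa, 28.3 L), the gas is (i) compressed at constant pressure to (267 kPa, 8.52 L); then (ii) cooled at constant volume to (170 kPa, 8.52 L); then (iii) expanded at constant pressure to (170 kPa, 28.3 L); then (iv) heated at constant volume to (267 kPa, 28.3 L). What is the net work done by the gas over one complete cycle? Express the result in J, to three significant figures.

W_net ≈ -1920 J

Constant-volume legs do no work.
W(i) = (267)(8.52 − 28.3) = -5281 J; W(iii) = (170)(28.3 − 8.52) = 3363 J.
W_net = -5281 + 3363 = -1919 J (the counter-clockwise enclosed area).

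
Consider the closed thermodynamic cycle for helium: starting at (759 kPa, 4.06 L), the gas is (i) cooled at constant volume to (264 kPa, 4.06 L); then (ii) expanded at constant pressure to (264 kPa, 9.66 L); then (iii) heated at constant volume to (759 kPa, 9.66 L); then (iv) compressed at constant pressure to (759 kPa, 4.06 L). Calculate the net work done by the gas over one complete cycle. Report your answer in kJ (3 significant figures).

Constant-volume legs do no work.
W(ii) = (264)(9.66 − 4.06) = 1478 J; W(iv) = (759)(4.06 − 9.66) = -4250 J.
W_net = 1478 − 4250 = -2772 J (the counter-clockwise enclosed area).

W_net ≈ -2.77 kJ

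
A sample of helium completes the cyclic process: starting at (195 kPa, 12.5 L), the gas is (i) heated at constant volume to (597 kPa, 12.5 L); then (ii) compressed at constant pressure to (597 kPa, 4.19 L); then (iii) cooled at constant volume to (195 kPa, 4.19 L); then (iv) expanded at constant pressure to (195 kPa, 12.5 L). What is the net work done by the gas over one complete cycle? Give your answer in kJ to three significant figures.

W_net ≈ -3.34 kJ

Constant-volume legs do no work.
W(ii) = (597)(4.19 − 12.5) = -4961 J; W(iv) = (195)(12.5 − 4.19) = 1620 J.
W_net = -4961 + 1620 = -3341 J (the counter-clockwise enclosed area).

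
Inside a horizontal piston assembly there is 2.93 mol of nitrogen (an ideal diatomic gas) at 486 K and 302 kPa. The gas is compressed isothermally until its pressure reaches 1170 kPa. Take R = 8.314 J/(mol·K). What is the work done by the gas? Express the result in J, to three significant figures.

Isothermal process: W = nRT ln(V₂/V₁) = nRT ln(P₁/P₂).
W = (2.93)(8.314)(486) × ln(302/1170)
  = 11839 × ln(0.2581) = 11839 × -1.354
W_by_gas = -16034 J.

W ≈ -16000 J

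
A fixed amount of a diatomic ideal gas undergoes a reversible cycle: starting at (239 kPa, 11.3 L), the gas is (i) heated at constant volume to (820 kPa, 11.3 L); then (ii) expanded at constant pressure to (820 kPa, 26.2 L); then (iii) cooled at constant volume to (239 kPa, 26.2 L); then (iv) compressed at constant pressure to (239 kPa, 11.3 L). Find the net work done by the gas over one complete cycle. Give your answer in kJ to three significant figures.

Constant-volume legs do no work.
W(ii) = (820)(26.2 − 11.3) = 12218 J; W(iv) = (239)(11.3 − 26.2) = -3561 J.
W_net = 12218 − 3561 = 8657 J (the clockwise enclosed area).

W_net ≈ 8.66 kJ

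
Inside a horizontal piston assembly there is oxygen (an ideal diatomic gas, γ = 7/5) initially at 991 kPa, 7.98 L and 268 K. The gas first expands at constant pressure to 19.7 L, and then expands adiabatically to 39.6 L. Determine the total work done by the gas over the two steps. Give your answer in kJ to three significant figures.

W_total ≈ 23.5 kJ

Step 1 (isobaric): W = PΔV = (991 kPa)(19.7 − 7.98 L) = 11615 J.
After step 1: P = 991 kPa, V = 19.7 L, T = 661.6 K.
Step 2 (adiabatic): W = (P₁V₁ − P₂V₂)/(γ−1) = (19523 − 14766)/0.4 = 11893 J.
W_total = 11615 + 11893 = 23508 J.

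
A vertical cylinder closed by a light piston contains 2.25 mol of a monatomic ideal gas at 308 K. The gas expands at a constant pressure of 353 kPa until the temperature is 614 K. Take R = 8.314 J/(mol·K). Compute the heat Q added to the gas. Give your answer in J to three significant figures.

Q ≈ 14300 J

Isobaric: W = nRΔT = (2.25)(8.314)(306) = 5724 J.
ΔU = nCᵥΔT with Cᵥ = 3R/2: ΔU = (2.25)(12.47)(306) = 8586 J.
Q = ΔU + W = 8586 + 5724 = 14310 J.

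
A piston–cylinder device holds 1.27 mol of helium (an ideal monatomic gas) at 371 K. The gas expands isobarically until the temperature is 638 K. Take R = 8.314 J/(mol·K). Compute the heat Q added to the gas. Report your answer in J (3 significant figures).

Q ≈ 7050 J

Isobaric: W = nRΔT = (1.27)(8.314)(267) = 2819 J.
ΔU = nCᵥΔT with Cᵥ = 3R/2: ΔU = (1.27)(12.47)(267) = 4229 J.
Q = ΔU + W = 4229 + 2819 = 7048 J.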